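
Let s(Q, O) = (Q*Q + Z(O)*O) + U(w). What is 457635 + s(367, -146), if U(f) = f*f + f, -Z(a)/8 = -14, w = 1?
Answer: 575974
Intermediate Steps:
Z(a) = 112 (Z(a) = -8*(-14) = 112)
U(f) = f + f² (U(f) = f² + f = f + f²)
s(Q, O) = 2 + Q² + 112*O (s(Q, O) = (Q*Q + 112*O) + 1*(1 + 1) = (Q² + 112*O) + 1*2 = (Q² + 112*O) + 2 = 2 + Q² + 112*O)
457635 + s(367, -146) = 457635 + (2 + 367² + 112*(-146)) = 457635 + (2 + 134689 - 16352) = 457635 + 118339 = 575974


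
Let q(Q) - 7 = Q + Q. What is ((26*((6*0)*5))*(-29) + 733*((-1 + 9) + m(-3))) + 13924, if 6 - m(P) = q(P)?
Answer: 23453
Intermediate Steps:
q(Q) = 7 + 2*Q (q(Q) = 7 + (Q + Q) = 7 + 2*Q)
m(P) = -1 - 2*P (m(P) = 6 - (7 + 2*P) = 6 + (-7 - 2*P) = -1 - 2*P)
((26*((6*0)*5))*(-29) + 733*((-1 + 9) + m(-3))) + 13924 = ((26*((6*0)*5))*(-29) + 733*((-1 + 9) + (-1 - 2*(-3)))) + 13924 = ((26*(0*5))*(-29) + 733*(8 + (-1 + 6))) + 13924 = ((26*0)*(-29) + 733*(8 + 5)) + 13924 = (0*(-29) + 733*13) + 13924 = (0 + 9529) + 13924 = 9529 + 13924 = 23453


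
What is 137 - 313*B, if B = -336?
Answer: 105305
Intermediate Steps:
137 - 313*B = 137 - 313*(-336) = 137 + 105168 = 105305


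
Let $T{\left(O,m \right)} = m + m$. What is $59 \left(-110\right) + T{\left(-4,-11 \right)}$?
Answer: $-6512$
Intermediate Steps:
$T{\left(O,m \right)} = 2 m$
$59 \left(-110\right) + T{\left(-4,-11 \right)} = 59 \left(-110\right) + 2 \left(-11\right) = -6490 - 22 = -6512$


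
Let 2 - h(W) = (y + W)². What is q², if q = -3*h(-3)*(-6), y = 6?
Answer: 15876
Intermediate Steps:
h(W) = 2 - (6 + W)²
q = -126 (q = -3*(2 - (6 - 3)²)*(-6) = -3*(2 - 1*3²)*(-6) = -3*(2 - 1*9)*(-6) = -3*(2 - 9)*(-6) = -(-21)*(-6) = -3*42 = -126)
q² = (-126)² = 15876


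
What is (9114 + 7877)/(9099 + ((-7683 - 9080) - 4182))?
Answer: -16991/11846 ≈ -1.4343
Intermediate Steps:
(9114 + 7877)/(9099 + ((-7683 - 9080) - 4182)) = 16991/(9099 + (-16763 - 4182)) = 16991/(9099 - 20945) = 16991/(-11846) = 16991*(-1/11846) = -16991/11846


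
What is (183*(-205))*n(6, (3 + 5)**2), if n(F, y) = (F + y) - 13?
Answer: -2138355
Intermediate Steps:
n(F, y) = -13 + F + y
(183*(-205))*n(6, (3 + 5)**2) = (183*(-205))*(-13 + 6 + (3 + 5)**2) = -37515*(-13 + 6 + 8**2) = -37515*(-13 + 6 + 64) = -37515*57 = -2138355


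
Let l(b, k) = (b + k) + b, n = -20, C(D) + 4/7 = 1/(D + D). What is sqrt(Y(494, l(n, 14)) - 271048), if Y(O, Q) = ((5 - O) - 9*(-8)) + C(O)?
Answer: I*sqrt(3246121225165)/3458 ≈ 521.02*I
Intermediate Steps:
C(D) = -4/7 + 1/(2*D) (C(D) = -4/7 + 1/(D + D) = -4/7 + 1/(2*D))
l(b, k) = k + 2*b
Y(O, Q) = 77 - O + (7 - 8*O)/(14*O) (Y(O, Q) = ((5 - O) - 9*(-8)) + (7 - 8*O)/(14*O) = ((5 - O) + 72) + (7 - 8*O)/(14*O) = (77 - O) + (7 - 8*O)/(14*O) = 77 - O + (7 - 8*O)/(14*O))
sqrt(Y(494, l(n, 14)) - 271048) = sqrt((535/7 + (1/2)/494 - 1*494) - 271048) = sqrt((535/7 + (1/2)*(1/494) - 494) - 271048) = sqrt((535/7 + 1/988 - 494) - 271048) = sqrt(-2887917/6916 - 271048) = sqrt(-1877455885/6916) = I*sqrt(3246121225165)/3458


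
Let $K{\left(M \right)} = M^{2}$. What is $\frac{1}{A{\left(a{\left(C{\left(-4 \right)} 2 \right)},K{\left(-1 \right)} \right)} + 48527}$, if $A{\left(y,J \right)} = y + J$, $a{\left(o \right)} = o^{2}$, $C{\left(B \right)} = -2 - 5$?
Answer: $\frac{1}{48724} \approx 2.0524 \cdot 10^{-5}$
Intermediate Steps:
$C{\left(B \right)} = -7$ ($C{\left(B \right)} = -2 - 5 = -7$)
$A{\left(y,J \right)} = J + y$
$\frac{1}{A{\left(a{\left(C{\left(-4 \right)} 2 \right)},K{\left(-1 \right)} \right)} + 48527} = \frac{1}{\left(\left(-1\right)^{2} + \left(\left(-7\right) 2\right)^{2}\right) + 48527} = \frac{1}{\left(1 + \left(-14\right)^{2}\right) + 48527} = \frac{1}{\left(1 + 196\right) + 48527} = \frac{1}{197 + 48527} = \frac{1}{48724}$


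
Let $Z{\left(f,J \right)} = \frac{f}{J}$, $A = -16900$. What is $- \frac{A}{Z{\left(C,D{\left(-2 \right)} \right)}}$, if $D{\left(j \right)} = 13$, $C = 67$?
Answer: $\frac{219700}{67} \approx 3279.1$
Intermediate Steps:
$- \frac{A}{Z{\left(C,D{\left(-2 \right)} \right)}} = - \frac{-16900}{67 \cdot \frac{1}{13}} = - \frac{-16900}{\frac{67}{13}} = - \frac{\left(-16900\right) 13}{67} = \left(-1\right) \left(- \frac{219700}{67}\right) = \frac{219700}{67}$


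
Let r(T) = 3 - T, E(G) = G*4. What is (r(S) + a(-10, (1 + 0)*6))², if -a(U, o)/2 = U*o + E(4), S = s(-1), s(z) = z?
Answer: 8464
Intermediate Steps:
E(G) = 4*G
S = -1
a(U, o) = -32 - 2*U*o (a(U, o) = -2*(U*o + 4*4) = -2*(U*o + 16) = -2*(16 + U*o) = -32 - 2*U*o)
(r(S) + a(-10, (1 + 0)*6))² = ((3 - 1*(-1)) + (-32 - 2*(-10)*(1 + 0)*6))² = ((3 + 1) + (-32 - 2*(-10)*1*6))² = (4 + (-32 - 2*(-10)*6))² = (4 + (-32 + 120))² = (4 + 88)² = 92² = 8464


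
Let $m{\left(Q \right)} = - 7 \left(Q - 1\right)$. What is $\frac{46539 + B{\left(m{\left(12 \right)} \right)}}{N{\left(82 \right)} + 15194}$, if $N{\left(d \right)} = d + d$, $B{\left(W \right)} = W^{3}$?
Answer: $- \frac{204997}{7679} \approx -26.696$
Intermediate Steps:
$m{\left(Q \right)} = 7 - 7 Q$ ($m{\left(Q \right)} = - 7 \left(-1 + Q\right) = 7 - 7 Q$)
$N{\left(d \right)} = 2 d$
$\frac{46539 + B{\left(m{\left(12 \right)} \right)}}{N{\left(82 \right)} + 15194} = \frac{46539 + \left(7 - 84\right)^{3}}{2 \cdot 82 + 15194} = \frac{46539 + \left(7 - 84\right)^{3}}{164 + 15194} = \frac{46539 + \left(-77\right)^{3}}{15358} = \left(46539 - 456533\right) \frac{1}{15358} = \left(-409994\right) \frac{1}{15358} = - \frac{204997}{7679}$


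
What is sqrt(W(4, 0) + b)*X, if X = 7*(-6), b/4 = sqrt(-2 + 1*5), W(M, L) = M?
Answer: -84*sqrt(1 + sqrt(3)) ≈ -138.84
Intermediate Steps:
b = 4*sqrt(3) (b = 4*sqrt(-2 + 1*5) = 4*sqrt(-2 + 5) = 4*sqrt(3) ≈ 6.9282)
X = -42
sqrt(W(4, 0) + b)*X = sqrt(4 + 4*sqrt(3))*(-42) = -42*sqrt(4 + 4*sqrt(3))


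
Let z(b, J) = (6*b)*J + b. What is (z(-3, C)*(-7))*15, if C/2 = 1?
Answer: 4095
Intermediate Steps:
C = 2 (C = 2*1 = 2)
z(b, J) = b + 6*J*b (z(b, J) = 6*J*b + b = b + 6*J*b)
(z(-3, C)*(-7))*15 = (-3*(1 + 6*2)*(-7))*15 = (-3*(1 + 12)*(-7))*15 = (-3*13*(-7))*15 = -39*(-7)*15 = 273*15 = 4095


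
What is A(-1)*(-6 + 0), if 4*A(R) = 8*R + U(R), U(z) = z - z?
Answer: 12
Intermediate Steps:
U(z) = 0
A(R) = 2*R (A(R) = (8*R + 0)/4 = (8*R)/4 = 2*R)
A(-1)*(-6 + 0) = (2*(-1))*(-6 + 0) = -2*(-6) = 12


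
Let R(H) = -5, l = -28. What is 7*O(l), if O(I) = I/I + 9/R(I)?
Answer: -28/5 ≈ -5.6000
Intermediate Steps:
O(I) = -⅘ (O(I) = I/I + 9/(-5) = 1 + 9*(-⅕) = 1 - 9/5 = -⅘)
7*O(l) = 7*(-⅘) = -28/5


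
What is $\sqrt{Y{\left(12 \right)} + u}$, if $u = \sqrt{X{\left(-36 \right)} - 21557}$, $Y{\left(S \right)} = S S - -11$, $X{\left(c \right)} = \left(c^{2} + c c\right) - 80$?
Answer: $\sqrt{155 + i \sqrt{19045}} \approx 13.464 + 5.1251 i$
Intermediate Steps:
$X{\left(c \right)} = -80 + 2 c^{2}$ ($X{\left(c \right)} = \left(c^{2} + c^{2}\right) - 80 = 2 c^{2} - 80 = -80 + 2 c^{2}$)
$Y{\left(S \right)} = 11 + S^{2}$ ($Y{\left(S \right)} = S^{2} + \left(-13 + 24\right) = S^{2} + 11 = 11 + S^{2}$)
$u = i \sqrt{19045}$ ($u = \sqrt{\left(-80 + 2 \left(-36\right)^{2}\right) - 21557} = \sqrt{\left(-80 + 2 \cdot 1296\right) - 21557} = \sqrt{\left(-80 + 2592\right) - 21557} = \sqrt{2512 - 21557} = \sqrt{-19045} = i \sqrt{19045} \approx 138.0 i$)
$\sqrt{Y{\left(12 \right)} + u} = \sqrt{\left(11 + 12^{2}\right) + i \sqrt{19045}} = \sqrt{\left(11 + 144\right) + i \sqrt{19045}} = \sqrt{155 + i \sqrt{19045}}$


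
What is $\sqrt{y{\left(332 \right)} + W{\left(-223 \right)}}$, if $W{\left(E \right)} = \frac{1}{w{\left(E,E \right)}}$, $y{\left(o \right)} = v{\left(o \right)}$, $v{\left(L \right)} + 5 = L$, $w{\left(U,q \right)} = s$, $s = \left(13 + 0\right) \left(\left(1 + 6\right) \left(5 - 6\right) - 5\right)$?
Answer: $\frac{\sqrt{1989429}}{78} \approx 18.083$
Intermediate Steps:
$s = -156$ ($s = 13 \left(7 \left(-1\right) - 5\right) = 13 \left(-7 - 5\right) = 13 \left(-12\right) = -156$)
$w{\left(U,q \right)} = -156$
$v{\left(L \right)} = -5 + L$
$y{\left(o \right)} = -5 + o$
$W{\left(E \right)} = - \frac{1}{156}$ ($W{\left(E \right)} = \frac{1}{-156} = - \frac{1}{156}$)
$\sqrt{y{\left(332 \right)} + W{\left(-223 \right)}} = \sqrt{\left(-5 + 332\right) - \frac{1}{156}} = \sqrt{327 - \frac{1}{156}} = \sqrt{\frac{51011}{156}} = \frac{\sqrt{1989429}}{78}$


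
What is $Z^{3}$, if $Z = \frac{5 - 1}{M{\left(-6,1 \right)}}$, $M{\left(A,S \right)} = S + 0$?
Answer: $64$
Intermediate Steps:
$M{\left(A,S \right)} = S$
$Z = 4$ ($Z = \frac{5 - 1}{1} = \left(5 - 1\right) 1 = 4 \cdot 1 = 4$)
$Z^{3} = 4^{3} = 64$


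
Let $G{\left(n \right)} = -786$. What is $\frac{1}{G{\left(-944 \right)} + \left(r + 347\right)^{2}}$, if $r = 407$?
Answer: $\frac{1}{567730} \approx 1.7614 \cdot 10^{-6}$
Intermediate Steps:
$\frac{1}{G{\left(-944 \right)} + \left(r + 347\right)^{2}} = \frac{1}{-786 + \left(407 + 347\right)^{2}} = \frac{1}{-786 + 754^{2}} = \frac{1}{-786 + 568516} = \frac{1}{567730}$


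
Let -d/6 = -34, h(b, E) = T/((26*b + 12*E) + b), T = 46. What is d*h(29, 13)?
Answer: 3128/313 ≈ 9.9936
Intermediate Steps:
h(b, E) = 46/(12*E + 27*b) (h(b, E) = 46/((26*b + 12*E) + b) = 46/((12*E + 26*b) + b) = 46/(12*E + 27*b))
d = 204 (d = -6*(-34) = 204)
d*h(29, 13) = 204*(46/(3*(4*13 + 9*29))) = 204*(46/(3*(52 + 261))) = 204*((46/3)/313) = 204*((46/3)*(1/313)) = 204*(46/939) = 3128/313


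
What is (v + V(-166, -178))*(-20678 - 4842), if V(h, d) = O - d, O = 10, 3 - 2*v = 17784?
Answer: 222087800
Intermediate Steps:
v = -17781/2 (v = 3/2 - 1/2*17784 = 3/2 - 8892 = -17781/2 ≈ -8890.5)
V(h, d) = 10 - d
(v + V(-166, -178))*(-20678 - 4842) = (-17781/2 + (10 - 1*(-178)))*(-20678 - 4842) = (-17781/2 + (10 + 178))*(-25520) = (-17781/2 + 188)*(-25520) = -17405/2*(-25520) = 222087800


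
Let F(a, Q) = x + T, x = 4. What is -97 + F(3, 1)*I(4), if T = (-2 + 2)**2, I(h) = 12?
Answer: -49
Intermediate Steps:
T = 0 (T = 0**2 = 0)
F(a, Q) = 4 (F(a, Q) = 4 + 0 = 4)
-97 + F(3, 1)*I(4) = -97 + 4*12 = -97 + 48 = -49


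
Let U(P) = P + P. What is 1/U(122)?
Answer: 1/244 ≈ 0.0040984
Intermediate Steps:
U(P) = 2*P
1/U(122) = 1/(2*122) = 1/244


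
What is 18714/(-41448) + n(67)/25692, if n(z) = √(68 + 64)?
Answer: -3119/6908 + √33/12846 ≈ -0.45106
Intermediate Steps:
n(z) = 2*√33 (n(z) = √132 = 2*√33)
18714/(-41448) + n(67)/25692 = 18714/(-41448) + (2*√33)/25692 = 18714*(-1/41448) + (2*√33)*(1/25692) = -3119/6908 + √33/12846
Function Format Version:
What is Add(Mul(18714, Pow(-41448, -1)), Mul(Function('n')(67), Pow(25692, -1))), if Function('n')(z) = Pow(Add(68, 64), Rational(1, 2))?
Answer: Add(Rational(-3119, 6908), Mul(Rational(1, 12846), Pow(33, Rational(1, 2)))) ≈ -0.45106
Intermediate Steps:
Function('n')(z) = Mul(2, Pow(33, Rational(1, 2))) (Function('n')(z) = Pow(132, Rational(1, 2)) = Mul(2, Pow(33, Rational(1, 2))))
Add(Mul(18714, Pow(-41448, -1)), Mul(Function('n')(67), Pow(25692, -1))) = Add(Mul(18714, Pow(-41448, -1)), Mul(Mul(2, Pow(33, Rational(1, 2))), Pow(25692, -1))) = Add(Mul(18714, Rational(-1, 41448)), Mul(Mul(2, Pow(33, Rational(1, 2))), Rational(1, 25692))) = Add(Rational(-3119, 6908), Mul(Rational(1, 12846), Pow(33, Rational(1, 2))))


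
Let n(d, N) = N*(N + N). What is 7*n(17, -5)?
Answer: 350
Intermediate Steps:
n(d, N) = 2*N² (n(d, N) = N*(2*N) = 2*N²)
7*n(17, -5) = 7*(2*(-5)²) = 7*(2*25) = 7*50 = 350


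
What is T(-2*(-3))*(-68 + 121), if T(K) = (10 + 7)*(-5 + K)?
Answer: 901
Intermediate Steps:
T(K) = -85 + 17*K (T(K) = 17*(-5 + K) = -85 + 17*K)
T(-2*(-3))*(-68 + 121) = (-85 + 17*(-2*(-3)))*(-68 + 121) = (-85 + 17*6)*53 = (-85 + 102)*53 = 17*53 = 901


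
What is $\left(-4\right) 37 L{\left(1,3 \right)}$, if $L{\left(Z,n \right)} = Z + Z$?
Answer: $-296$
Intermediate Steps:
$L{\left(Z,n \right)} = 2 Z$
$\left(-4\right) 37 L{\left(1,3 \right)} = \left(-4\right) 37 \cdot 2 \cdot 1 = \left(-148\right) 2 = -296$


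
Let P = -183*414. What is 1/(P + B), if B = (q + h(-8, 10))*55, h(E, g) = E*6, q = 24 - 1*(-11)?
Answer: -1/76477 ≈ -1.3076e-5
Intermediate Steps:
q = 35 (q = 24 + 11 = 35)
h(E, g) = 6*E
P = -75762
B = -715 (B = (35 + 6*(-8))*55 = (35 - 48)*55 = -13*55 = -715)
1/(P + B) = 1/(-75762 - 715) = 1/(-76477) = -1/76477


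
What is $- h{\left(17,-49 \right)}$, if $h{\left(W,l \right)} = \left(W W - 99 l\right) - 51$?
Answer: $-5089$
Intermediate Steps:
$h{\left(W,l \right)} = -51 + W^{2} - 99 l$ ($h{\left(W,l \right)} = \left(W^{2} - 99 l\right) - 51 = -51 + W^{2} - 99 l$)
$- h{\left(17,-49 \right)} = - (-51 + 17^{2} - -4851) = - (-51 + 289 + 4851) = \left(-1\right) 5089 = -5089$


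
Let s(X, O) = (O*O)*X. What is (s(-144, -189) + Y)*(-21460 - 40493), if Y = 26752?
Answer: 317017961616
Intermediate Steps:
s(X, O) = X*O**2 (s(X, O) = O**2*X = X*O**2)
(s(-144, -189) + Y)*(-21460 - 40493) = (-144*(-189)**2 + 26752)*(-21460 - 40493) = (-144*35721 + 26752)*(-61953) = (-5143824 + 26752)*(-61953) = -5117072*(-61953) = 317017961616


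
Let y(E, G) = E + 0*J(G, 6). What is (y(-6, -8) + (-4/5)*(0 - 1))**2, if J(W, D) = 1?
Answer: 676/25 ≈ 27.040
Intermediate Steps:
y(E, G) = E (y(E, G) = E + 0*1 = E + 0 = E)
(y(-6, -8) + (-4/5)*(0 - 1))**2 = (-6 + (-4/5)*(0 - 1))**2 = (-6 - 4*1/5*(-1))**2 = (-6 - 4/5*(-1))**2 = (-6 + 4/5)**2 = (-26/5)**2 = 676/25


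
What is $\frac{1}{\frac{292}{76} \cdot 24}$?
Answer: $\frac{19}{1752} \approx 0.010845$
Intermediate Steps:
$\frac{1}{\frac{292}{76} \cdot 24} = \frac{1}{292 \cdot \frac{1}{76} \cdot 24} = \frac{1}{\frac{73}{19} \cdot 24} = \frac{1}{\frac{1752}{19}} = \frac{19}{1752}$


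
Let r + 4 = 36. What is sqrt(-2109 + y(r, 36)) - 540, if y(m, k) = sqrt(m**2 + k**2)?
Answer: -540 + I*sqrt(2109 - 4*sqrt(145)) ≈ -540.0 + 45.396*I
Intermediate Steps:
r = 32 (r = -4 + 36 = 32)
y(m, k) = sqrt(k**2 + m**2)
sqrt(-2109 + y(r, 36)) - 540 = sqrt(-2109 + sqrt(36**2 + 32**2)) - 540 = sqrt(-2109 + sqrt(1296 + 1024)) - 540 = sqrt(-2109 + sqrt(2320)) - 540 = sqrt(-2109 + 4*sqrt(145)) - 540 = -540 + sqrt(-2109 + 4*sqrt(145))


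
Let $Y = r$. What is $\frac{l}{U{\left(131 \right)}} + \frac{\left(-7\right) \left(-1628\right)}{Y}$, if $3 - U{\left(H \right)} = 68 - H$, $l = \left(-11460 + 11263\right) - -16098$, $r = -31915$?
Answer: $\frac{506728279}{2106390} \approx 240.57$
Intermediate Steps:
$l = 15901$ ($l = -197 + 16098 = 15901$)
$Y = -31915$
$U{\left(H \right)} = -65 + H$ ($U{\left(H \right)} = 3 - \left(68 - H\right) = 3 + \left(-68 + H\right) = -65 + H$)
$\frac{l}{U{\left(131 \right)}} + \frac{\left(-7\right) \left(-1628\right)}{Y} = \frac{15901}{-65 + 131} + \frac{\left(-7\right) \left(-1628\right)}{-31915} = \frac{15901}{66} + 11396 \left(- \frac{1}{31915}\right) = 15901 \cdot \frac{1}{66} - \frac{11396}{31915} = \frac{15901}{66} - \frac{11396}{31915} = \frac{506728279}{2106390}$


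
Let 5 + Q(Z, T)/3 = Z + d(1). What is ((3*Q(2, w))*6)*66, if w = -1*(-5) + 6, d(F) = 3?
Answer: 0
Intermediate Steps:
w = 11 (w = 5 + 6 = 11)
Q(Z, T) = -6 + 3*Z (Q(Z, T) = -15 + 3*(Z + 3) = -15 + 3*(3 + Z) = -15 + (9 + 3*Z) = -6 + 3*Z)
((3*Q(2, w))*6)*66 = ((3*(-6 + 3*2))*6)*66 = ((3*(-6 + 6))*6)*66 = ((3*0)*6)*66 = (0*6)*66 = 0*66 = 0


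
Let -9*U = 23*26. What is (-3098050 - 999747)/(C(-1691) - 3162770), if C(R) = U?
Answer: 604593/466648 ≈ 1.2956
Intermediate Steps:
U = -598/9 (U = -23*26/9 = -⅑*598 = -598/9 ≈ -66.444)
C(R) = -598/9
(-3098050 - 999747)/(C(-1691) - 3162770) = (-3098050 - 999747)/(-598/9 - 3162770) = -4097797/(-28465528/9) = -4097797*(-9/28465528) = 604593/466648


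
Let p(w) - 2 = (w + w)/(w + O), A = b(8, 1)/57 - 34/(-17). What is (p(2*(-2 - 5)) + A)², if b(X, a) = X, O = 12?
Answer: 1069156/3249 ≈ 329.07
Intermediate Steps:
A = 122/57 (A = 8/57 - 34/(-17) = 8*(1/57) - 34*(-1/17) = 8/57 + 2 = 122/57 ≈ 2.1404)
p(w) = 2 + 2*w/(12 + w) (p(w) = 2 + (w + w)/(w + 12) = 2 + (2*w)/(12 + w) = 2 + 2*w/(12 + w))
(p(2*(-2 - 5)) + A)² = (4*(6 + 2*(-2 - 5))/(12 + 2*(-2 - 5)) + 122/57)² = (4*(6 + 2*(-7))/(12 + 2*(-7)) + 122/57)² = (4*(6 - 14)/(12 - 14) + 122/57)² = (4*(-8)/(-2) + 122/57)² = (4*(-½)*(-8) + 122/57)² = (16 + 122/57)² = (1034/57)² = 1069156/3249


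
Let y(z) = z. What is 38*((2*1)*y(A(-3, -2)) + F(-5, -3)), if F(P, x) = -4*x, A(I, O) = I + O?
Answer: 76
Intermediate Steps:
38*((2*1)*y(A(-3, -2)) + F(-5, -3)) = 38*((2*1)*(-3 - 2) - 4*(-3)) = 38*(2*(-5) + 12) = 38*(-10 + 12) = 38*2 = 76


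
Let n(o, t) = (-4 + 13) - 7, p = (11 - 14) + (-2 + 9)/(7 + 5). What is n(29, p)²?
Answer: 4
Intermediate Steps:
p = -29/12 (p = -3 + 7/12 = -29/12 ≈ -2.4167)
n(o, t) = 2 (n(o, t) = 9 - 7 = 2)
n(29, p)² = 2² = 4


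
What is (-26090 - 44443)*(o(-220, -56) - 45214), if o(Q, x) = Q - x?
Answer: 3200646474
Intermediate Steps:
(-26090 - 44443)*(o(-220, -56) - 45214) = (-26090 - 44443)*((-220 - 1*(-56)) - 45214) = -70533*((-220 + 56) - 45214) = -70533*(-164 - 45214) = -70533*(-45378) = 3200646474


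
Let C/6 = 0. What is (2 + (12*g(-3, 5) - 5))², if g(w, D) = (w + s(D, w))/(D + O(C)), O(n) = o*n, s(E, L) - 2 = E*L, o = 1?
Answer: 42849/25 ≈ 1714.0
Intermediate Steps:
C = 0 (C = 6*0 = 0)
s(E, L) = 2 + E*L
O(n) = n (O(n) = 1*n = n)
g(w, D) = (2 + w + D*w)/D (g(w, D) = (w + (2 + D*w))/(D + 0) = (2 + w + D*w)/D)
(2 + (12*g(-3, 5) - 5))² = (2 + (12*((2 - 3 + 5*(-3))/5) - 5))² = (2 + (12*((2 - 3 - 15)/5) - 5))² = (2 + (12*((⅕)*(-16)) - 5))² = (2 + (12*(-16/5) - 5))² = (2 + (-192/5 - 5))² = (2 - 217/5)² = (-207/5)² = 42849/25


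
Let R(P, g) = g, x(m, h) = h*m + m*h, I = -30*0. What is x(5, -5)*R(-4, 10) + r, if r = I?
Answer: -500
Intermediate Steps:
I = 0
x(m, h) = 2*h*m (x(m, h) = h*m + h*m = 2*h*m)
r = 0
x(5, -5)*R(-4, 10) + r = (2*(-5)*5)*10 + 0 = -50*10 + 0 = -500 + 0 = -500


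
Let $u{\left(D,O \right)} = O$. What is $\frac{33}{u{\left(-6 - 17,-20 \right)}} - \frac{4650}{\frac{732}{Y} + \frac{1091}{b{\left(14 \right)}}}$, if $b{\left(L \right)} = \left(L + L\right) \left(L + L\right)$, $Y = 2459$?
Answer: $- \frac{179398077681}{65133140} \approx -2754.3$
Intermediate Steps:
$b{\left(L \right)} = 4 L^{2}$ ($b{\left(L \right)} = 2 L 2 L = 4 L^{2}$)
$\frac{33}{u{\left(-6 - 17,-20 \right)}} - \frac{4650}{\frac{732}{Y} + \frac{1091}{b{\left(14 \right)}}} = \frac{33}{-20} - \frac{4650}{\frac{732}{2459} + \frac{1091}{4 \cdot 14^{2}}} = 33 \left(- \frac{1}{20}\right) - \frac{4650}{732 \cdot \frac{1}{2459} + \frac{1091}{4 \cdot 196}} = - \frac{33}{20} - \frac{4650}{\frac{732}{2459} + \frac{1091}{784}} = - \frac{33}{20} - \frac{4650}{\frac{3256657}{1927856}} = - \frac{33}{20} - \frac{8964530400}{3256657} = - \frac{179398077681}{65133140}$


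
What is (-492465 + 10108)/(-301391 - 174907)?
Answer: 482357/476298 ≈ 1.0127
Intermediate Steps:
(-492465 + 10108)/(-301391 - 174907) = -482357/(-476298) = -482357*(-1/476298) = 482357/476298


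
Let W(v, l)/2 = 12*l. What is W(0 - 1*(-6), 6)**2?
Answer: 20736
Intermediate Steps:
W(v, l) = 24*l (W(v, l) = 2*(12*l) = 24*l)
W(0 - 1*(-6), 6)**2 = (24*6)**2 = 144**2 = 20736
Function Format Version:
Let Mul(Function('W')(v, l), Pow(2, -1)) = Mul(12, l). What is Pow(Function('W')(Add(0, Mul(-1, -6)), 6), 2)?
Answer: 20736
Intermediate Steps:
Function('W')(v, l) = Mul(24, l) (Function('W')(v, l) = Mul(2, Mul(12, l)) = Mul(24, l))
Pow(Function('W')(Add(0, Mul(-1, -6)), 6), 2) = Pow(Mul(24, 6), 2) = Pow(144, 2) = 20736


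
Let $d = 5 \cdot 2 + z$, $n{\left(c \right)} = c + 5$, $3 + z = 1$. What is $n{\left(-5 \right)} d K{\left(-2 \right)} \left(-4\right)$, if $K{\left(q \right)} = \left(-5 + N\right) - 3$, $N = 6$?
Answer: $0$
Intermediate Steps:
$z = -2$ ($z = -3 + 1 = -2$)
$n{\left(c \right)} = 5 + c$
$K{\left(q \right)} = -2$ ($K{\left(q \right)} = \left(-5 + 6\right) - 3 = 1 - 3 = -2$)
$d = 8$ ($d = 5 \cdot 2 - 2 = 10 - 2 = 8$)
$n{\left(-5 \right)} d K{\left(-2 \right)} \left(-4\right) = \left(5 - 5\right) 8 \left(\left(-2\right) \left(-4\right)\right) = 0 \cdot 8 \cdot 8 = 0 \cdot 8 = 0$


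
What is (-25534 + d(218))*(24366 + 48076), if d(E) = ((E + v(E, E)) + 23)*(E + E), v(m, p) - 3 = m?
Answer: 12742402916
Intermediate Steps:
v(m, p) = 3 + m
d(E) = 2*E*(26 + 2*E) (d(E) = ((E + (3 + E)) + 23)*(E + E) = ((3 + 2*E) + 23)*(2*E) = (26 + 2*E)*(2*E) = 2*E*(26 + 2*E))
(-25534 + d(218))*(24366 + 48076) = (-25534 + 4*218*(13 + 218))*(24366 + 48076) = (-25534 + 4*218*231)*72442 = (-25534 + 201432)*72442 = 175898*72442 = 12742402916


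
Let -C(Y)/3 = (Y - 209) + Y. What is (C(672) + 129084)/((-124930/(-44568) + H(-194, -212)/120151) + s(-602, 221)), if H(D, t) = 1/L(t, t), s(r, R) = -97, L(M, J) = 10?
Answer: -1682492977881180/1261034596523 ≈ -1334.2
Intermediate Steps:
C(Y) = 627 - 6*Y (C(Y) = -3*((Y - 209) + Y) = -3*((-209 + Y) + Y) = -3*(-209 + 2*Y) = 627 - 6*Y)
H(D, t) = ⅒ (H(D, t) = 1/10 = ⅒)
(C(672) + 129084)/((-124930/(-44568) + H(-194, -212)/120151) + s(-602, 221)) = ((627 - 6*672) + 129084)/((-124930/(-44568) + (⅒)/120151) - 97) = ((627 - 4032) + 129084)/((-124930*(-1/44568) + (⅒)*(1/120151)) - 97) = (-3405 + 129084)/((62465/22284 + 1/1201510) - 97) = 125679/(37526172217/13387224420 - 97) = 125679/(-1261034596523/13387224420) = 125679*(-13387224420/1261034596523) = -1682492977881180/1261034596523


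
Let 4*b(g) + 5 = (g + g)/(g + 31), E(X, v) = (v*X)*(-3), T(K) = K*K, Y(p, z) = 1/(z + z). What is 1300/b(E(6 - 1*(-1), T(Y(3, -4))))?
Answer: -10207600/9857 ≈ -1035.6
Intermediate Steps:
Y(p, z) = 1/(2*z)
T(K) = K²
E(X, v) = -3*X*v (E(X, v) = (X*v)*(-3) = -3*X*v)
b(g) = -5/4 + g/(2*(31 + g)) (b(g) = -5/4 + ((g + g)/(g + 31))/4 = -5/4 + ((2*g)/(31 + g))/4 = -5/4 + (2*g/(31 + g))/4 = -5/4 + g/(2*(31 + g)))
1300/b(E(6 - 1*(-1), T(Y(3, -4)))) = 1300/(((-155 - (-9)*(6 - 1*(-1))*((½)/(-4))²)/(4*(31 - 3*(6 - 1*(-1))*((½)/(-4))²)))) = 1300/(((-155 - (-9)*(6 + 1)*((½)*(-¼))²)/(4*(31 - 3*(6 + 1)*((½)*(-¼))²)))) = 1300/(((-155 - (-9)*7*(-⅛)²)/(4*(31 - 3*7*(-⅛)²)))) = 1300/(((-155 - (-9)*7/64)/(4*(31 - 3*7*1/64)))) = 1300/(((-155 - 3*(-21/64))/(4*(31 - 21/64)))) = 1300/(((-155 + 63/64)/(4*(1963/64)))) = 1300/(((¼)*(64/1963)*(-9857/64))) = 1300/(-9857/7852) = 1300*(-7852/9857) = -10207600/9857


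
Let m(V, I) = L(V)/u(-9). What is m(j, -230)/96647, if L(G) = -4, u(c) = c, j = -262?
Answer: 4/869823 ≈ 4.5986e-6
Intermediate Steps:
m(V, I) = 4/9 (m(V, I) = -4/(-9) = -4*(-⅑) = 4/9)
m(j, -230)/96647 = (4/9)/96647 = (4/9)*(1/96647) = 4/869823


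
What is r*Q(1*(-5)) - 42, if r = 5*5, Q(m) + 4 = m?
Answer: -267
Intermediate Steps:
Q(m) = -4 + m
r = 25
r*Q(1*(-5)) - 42 = 25*(-4 + 1*(-5)) - 42 = 25*(-4 - 5) - 42 = 25*(-9) - 42 = -225 - 42 = -267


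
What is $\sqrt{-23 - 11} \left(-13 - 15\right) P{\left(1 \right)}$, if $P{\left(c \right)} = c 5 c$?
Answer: $- 140 i \sqrt{34} \approx - 816.33 i$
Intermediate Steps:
$P{\left(c \right)} = 5 c^{2}$ ($P{\left(c \right)} = 5 c c = 5 c^{2}$)
$\sqrt{-23 - 11} \left(-13 - 15\right) P{\left(1 \right)} = \sqrt{-23 - 11} \left(-13 - 15\right) 5 \cdot 1^{2} = \sqrt{-34} \left(-28\right) 5 \cdot 1 = i \sqrt{34} \left(-28\right) 5 = - 28 i \sqrt{34} \cdot 5 = - 140 i \sqrt{34}$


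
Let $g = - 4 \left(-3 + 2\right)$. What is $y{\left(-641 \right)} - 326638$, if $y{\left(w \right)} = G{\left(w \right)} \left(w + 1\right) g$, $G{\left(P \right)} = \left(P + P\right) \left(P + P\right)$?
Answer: $-4207748078$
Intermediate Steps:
$G{\left(P \right)} = 4 P^{2}$ ($G{\left(P \right)} = 2 P 2 P = 4 P^{2}$)
$g = 4$ ($g = \left(-4\right) \left(-1\right) = 4$)
$y{\left(w \right)} = 16 w^{2} \left(1 + w\right)$ ($y{\left(w \right)} = 4 w^{2} \left(w + 1\right) 4 = 4 w^{2} \left(1 + w\right) 4 = 16 w^{2} \left(1 + w\right)$)
$y{\left(-641 \right)} - 326638 = 16 \left(-641\right)^{2} \left(1 - 641\right) - 326638 = 16 \cdot 410881 \left(-640\right) - 326638 = -4207421440 - 326638 = -4207748078$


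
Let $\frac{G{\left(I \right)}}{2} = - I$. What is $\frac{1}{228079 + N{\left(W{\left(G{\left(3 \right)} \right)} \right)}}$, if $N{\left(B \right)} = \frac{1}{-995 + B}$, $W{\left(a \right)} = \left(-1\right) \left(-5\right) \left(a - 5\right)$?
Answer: $\frac{1050}{239482949} \approx 4.3844 \cdot 10^{-6}$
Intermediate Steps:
$G{\left(I \right)} = - 2 I$ ($G{\left(I \right)} = 2 \left(- I\right) = - 2 I$)
$W{\left(a \right)} = -25 + 5 a$ ($W{\left(a \right)} = 5 \left(-5 + a\right) = -25 + 5 a$)
$\frac{1}{228079 + N{\left(W{\left(G{\left(3 \right)} \right)} \right)}} = \frac{1}{228079 + \frac{1}{-995 + \left(-25 + 5 \left(\left(-2\right) 3\right)\right)}} = \frac{1}{228079 + \frac{1}{-995 + \left(-25 + 5 \left(-6\right)\right)}} = \frac{1}{228079 + \frac{1}{-995 - 55}} = \frac{1}{228079 + \frac{1}{-1050}} = \frac{1}{228079 - \frac{1}{1050}} = \frac{1}{\frac{239482949}{1050}} = \frac{1050}{239482949}$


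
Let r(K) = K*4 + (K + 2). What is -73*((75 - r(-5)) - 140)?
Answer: 3066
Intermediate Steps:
r(K) = 2 + 5*K (r(K) = 4*K + (2 + K) = 2 + 5*K)
-73*((75 - r(-5)) - 140) = -73*((75 - (2 + 5*(-5))) - 140) = -73*((75 - (2 - 25)) - 140) = -73*((75 - 1*(-23)) - 140) = -73*((75 + 23) - 140) = -73*(98 - 140) = -73*(-42) = 3066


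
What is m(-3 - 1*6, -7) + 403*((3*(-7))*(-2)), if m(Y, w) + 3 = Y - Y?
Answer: 16923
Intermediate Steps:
m(Y, w) = -3 (m(Y, w) = -3 + (Y - Y) = -3 + 0 = -3)
m(-3 - 1*6, -7) + 403*((3*(-7))*(-2)) = -3 + 403*((3*(-7))*(-2)) = -3 + 403*(-21*(-2)) = -3 + 403*42 = -3 + 16926 = 16923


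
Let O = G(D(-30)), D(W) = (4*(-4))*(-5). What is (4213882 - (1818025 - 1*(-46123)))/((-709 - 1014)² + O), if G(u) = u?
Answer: 2349734/2968809 ≈ 0.79147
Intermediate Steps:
D(W) = 80 (D(W) = -16*(-5) = 80)
O = 80
(4213882 - (1818025 - 1*(-46123)))/((-709 - 1014)² + O) = (4213882 - (1818025 - 1*(-46123)))/((-709 - 1014)² + 80) = (4213882 - (1818025 + 46123))/((-1723)² + 80) = (4213882 - 1*1864148)/(2968729 + 80) = (4213882 - 1864148)/2968809 = 2349734*(1/2968809) = 2349734/2968809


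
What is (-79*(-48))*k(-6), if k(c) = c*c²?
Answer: -819072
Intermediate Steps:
k(c) = c³
(-79*(-48))*k(-6) = -79*(-48)*(-6)³ = 3792*(-216) = -819072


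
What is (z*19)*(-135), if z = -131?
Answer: 336015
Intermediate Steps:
(z*19)*(-135) = -131*19*(-135) = -2489*(-135) = 336015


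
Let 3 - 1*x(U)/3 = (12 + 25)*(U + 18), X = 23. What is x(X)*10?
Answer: -45420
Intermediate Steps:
x(U) = -1989 - 111*U (x(U) = 9 - 3*(12 + 25)*(U + 18) = 9 - 111*(18 + U) = 9 - 3*(666 + 37*U) = 9 + (-1998 - 111*U) = -1989 - 111*U)
x(X)*10 = (-1989 - 111*23)*10 = (-1989 - 2553)*10 = -4542*10 = -45420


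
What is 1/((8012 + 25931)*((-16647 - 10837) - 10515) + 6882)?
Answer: -1/1289793175 ≈ -7.7532e-10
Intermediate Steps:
1/((8012 + 25931)*((-16647 - 10837) - 10515) + 6882) = 1/(33943*(-27484 - 10515) + 6882) = 1/(33943*(-37999) + 6882) = 1/(-1289800057 + 6882) = 1/(-1289793175) = -1/1289793175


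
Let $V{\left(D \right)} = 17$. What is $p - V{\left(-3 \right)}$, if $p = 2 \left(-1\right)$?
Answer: $-19$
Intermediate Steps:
$p = -2$
$p - V{\left(-3 \right)} = -2 - 17 = -19$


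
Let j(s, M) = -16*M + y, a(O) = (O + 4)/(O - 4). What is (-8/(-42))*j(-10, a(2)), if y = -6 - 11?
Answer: 124/21 ≈ 5.9048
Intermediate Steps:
y = -17
a(O) = (4 + O)/(-4 + O)
j(s, M) = -17 - 16*M (j(s, M) = -16*M - 17 = -17 - 16*M)
(-8/(-42))*j(-10, a(2)) = (-8/(-42))*(-17 - 16*(4 + 2)/(-4 + 2)) = (-8*(-1/42))*(-17 - 16*6/(-2)) = 4*(-17 - (-8)*6)/21 = 4*(-17 - 16*(-3))/21 = 4*(-17 + 48)/21 = (4/21)*31 = 124/21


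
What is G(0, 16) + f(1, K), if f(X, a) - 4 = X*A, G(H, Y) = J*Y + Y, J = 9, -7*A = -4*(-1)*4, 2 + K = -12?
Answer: 1132/7 ≈ 161.71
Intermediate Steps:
K = -14 (K = -2 - 12 = -14)
A = -16/7 (A = -(-4*(-1))*4/7 = -4*4/7 = -1/7*16 = -16/7 ≈ -2.2857)
G(H, Y) = 10*Y (G(H, Y) = 9*Y + Y = 10*Y)
f(X, a) = 4 - 16*X/7 (f(X, a) = 4 + X*(-16/7) = 4 - 16*X/7)
G(0, 16) + f(1, K) = 10*16 + (4 - 16/7*1) = 160 + (4 - 16/7) = 160 + 12/7 = 1132/7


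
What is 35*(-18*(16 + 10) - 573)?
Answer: -36435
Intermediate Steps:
35*(-18*(16 + 10) - 573) = 35*(-18*26 - 573) = 35*(-468 - 573) = 35*(-1041) = -36435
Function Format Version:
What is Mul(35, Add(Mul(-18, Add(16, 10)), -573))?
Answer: -36435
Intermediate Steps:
Mul(35, Add(Mul(-18, Add(16, 10)), -573)) = Mul(35, Add(Mul(-18, 26), -573)) = Mul(35, Add(-468, -573)) = Mul(35, -1041) = -36435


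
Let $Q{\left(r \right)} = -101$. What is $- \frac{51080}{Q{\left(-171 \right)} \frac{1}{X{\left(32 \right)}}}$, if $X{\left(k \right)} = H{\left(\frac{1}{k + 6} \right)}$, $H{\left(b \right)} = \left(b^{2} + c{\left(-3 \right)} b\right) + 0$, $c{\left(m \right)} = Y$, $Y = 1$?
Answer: $\frac{498030}{36461} \approx 13.659$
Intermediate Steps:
$c{\left(m \right)} = 1$
$H{\left(b \right)} = b + b^{2}$ ($H{\left(b \right)} = \left(b^{2} + 1 b\right) + 0 = \left(b^{2} + b\right) + 0 = \left(b + b^{2}\right) + 0 = b + b^{2}$)
$X{\left(k \right)} = \frac{1 + \frac{1}{6 + k}}{6 + k}$ ($X{\left(k \right)} = \frac{1 + \frac{1}{k + 6}}{k + 6} = \frac{1 + \frac{1}{6 + k}}{6 + k}$)
$- \frac{51080}{Q{\left(-171 \right)} \frac{1}{X{\left(32 \right)}}} = - \frac{51080}{\left(-101\right) \frac{1}{\frac{1}{\left(6 + 32\right)^{2}} \left(7 + 32\right)}} = - \frac{51080}{\left(-101\right) \frac{1}{\frac{1}{1444} \cdot 39}} = - \frac{51080}{\left(-101\right) \frac{1}{\frac{39}{1444}}} = - \frac{51080}{\left(-101\right) \frac{1444}{39}} = - \frac{51080}{- \frac{145844}{39}} = \left(-51080\right) \left(- \frac{39}{145844}\right) = \frac{498030}{36461}$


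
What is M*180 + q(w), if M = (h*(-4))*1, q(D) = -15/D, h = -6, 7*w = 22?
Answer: 94935/22 ≈ 4315.2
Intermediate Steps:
w = 22/7 (w = (⅐)*22 = 22/7 ≈ 3.1429)
M = 24 (M = -6*(-4)*1 = 24*1 = 24)
M*180 + q(w) = 24*180 - 15/22/7 = 4320 - 15*7/22 = 4320 - 105/22 = 94935/22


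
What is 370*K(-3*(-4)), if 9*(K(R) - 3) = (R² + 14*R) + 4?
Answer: 126910/9 ≈ 14101.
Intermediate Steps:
K(R) = 31/9 + R²/9 + 14*R/9 (K(R) = 3 + ((R² + 14*R) + 4)/9 = 3 + (4 + R² + 14*R)/9 = 3 + (4/9 + R²/9 + 14*R/9) = 31/9 + R²/9 + 14*R/9)
370*K(-3*(-4)) = 370*(31/9 + (-3*(-4))²/9 + 14*(-3*(-4))/9) = 370*(31/9 + (⅑)*12² + (14/9)*12) = 370*(31/9 + (⅑)*144 + 56/3) = 370*(31/9 + 16 + 56/3) = 370*(343/9) = 126910/9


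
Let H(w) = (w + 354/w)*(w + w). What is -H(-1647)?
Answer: -5425926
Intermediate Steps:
H(w) = 2*w*(w + 354/w) (H(w) = (w + 354/w)*(2*w) = 2*w*(w + 354/w))
-H(-1647) = -(708 + 2*(-1647)²) = -(708 + 2*2712609) = -(708 + 5425218) = -1*5425926 = -5425926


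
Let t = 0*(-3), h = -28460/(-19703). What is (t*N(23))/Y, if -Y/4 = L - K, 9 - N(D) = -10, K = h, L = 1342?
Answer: 0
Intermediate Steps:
h = 28460/19703 (h = -28460*(-1/19703) = 28460/19703 ≈ 1.4445)
K = 28460/19703 ≈ 1.4445
N(D) = 19 (N(D) = 9 - 1*(-10) = 9 + 10 = 19)
Y = -105651864/19703 (Y = -4*(1342 - 1*28460/19703) = -4*(1342 - 28460/19703) = -4*26412966/19703 = -105651864/19703 ≈ -5362.2)
t = 0
(t*N(23))/Y = (0*19)/(-105651864/19703) = 0*(-19703/105651864) = 0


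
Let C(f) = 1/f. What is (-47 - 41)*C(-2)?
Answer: 44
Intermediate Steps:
(-47 - 41)*C(-2) = (-47 - 41)/(-2) = -88*(-½) = 44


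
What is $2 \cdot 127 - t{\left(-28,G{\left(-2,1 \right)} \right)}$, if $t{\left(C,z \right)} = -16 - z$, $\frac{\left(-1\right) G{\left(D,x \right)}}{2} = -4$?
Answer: $278$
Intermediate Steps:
$G{\left(D,x \right)} = 8$ ($G{\left(D,x \right)} = \left(-2\right) \left(-4\right) = 8$)
$2 \cdot 127 - t{\left(-28,G{\left(-2,1 \right)} \right)} = 2 \cdot 127 - \left(-16 - 8\right) = 254 - \left(-16 - 8\right) = 254 - -24 = 254 + 24 = 278$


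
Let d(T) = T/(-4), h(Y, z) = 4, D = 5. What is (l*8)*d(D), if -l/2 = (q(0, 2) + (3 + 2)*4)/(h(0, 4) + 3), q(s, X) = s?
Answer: 400/7 ≈ 57.143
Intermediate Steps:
d(T) = -T/4 (d(T) = T*(-1/4) = -T/4)
l = -40/7 (l = -2*(0 + (3 + 2)*4)/(4 + 3) = -2*(0 + 5*4)/7 = -2*(0 + 20)/7 = -40/7 ≈ -5.7143)
(l*8)*d(D) = (-40/7*8)*(-1/4*5) = -320/7*(-5/4) = 400/7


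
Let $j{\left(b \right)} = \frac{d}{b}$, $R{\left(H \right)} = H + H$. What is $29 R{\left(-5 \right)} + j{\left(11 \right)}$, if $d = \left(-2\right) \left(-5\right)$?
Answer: $- \frac{3180}{11} \approx -289.09$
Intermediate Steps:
$d = 10$
$R{\left(H \right)} = 2 H$
$j{\left(b \right)} = \frac{10}{b}$
$29 R{\left(-5 \right)} + j{\left(11 \right)} = 29 \cdot 2 \left(-5\right) + \frac{10}{11} = 29 \left(-10\right) + 10 \cdot \frac{1}{11} = -290 + \frac{10}{11} = - \frac{3180}{11}$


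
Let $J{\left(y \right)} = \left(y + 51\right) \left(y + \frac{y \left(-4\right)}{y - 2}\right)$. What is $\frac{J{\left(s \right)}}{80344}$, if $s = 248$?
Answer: $\frac{9269}{10209} \approx 0.90792$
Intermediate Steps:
$J{\left(y \right)} = \left(51 + y\right) \left(y - \frac{4 y}{-2 + y}\right)$ ($J{\left(y \right)} = \left(51 + y\right) \left(y + \frac{\left(-4\right) y}{-2 + y}\right) = \left(51 + y\right) \left(y - \frac{4 y}{-2 + y}\right)$)
$\frac{J{\left(s \right)}}{80344} = \frac{248 \frac{1}{-2 + 248} \left(-306 + 248^{2} + 45 \cdot 248\right)}{80344} = \frac{248 \left(-306 + 61504 + 11160\right)}{246} \cdot \frac{1}{80344} = 248 \cdot \frac{1}{246} \cdot 72358 \cdot \frac{1}{80344} = \frac{8972392}{123} \cdot \frac{1}{80344} = \frac{9269}{10209}$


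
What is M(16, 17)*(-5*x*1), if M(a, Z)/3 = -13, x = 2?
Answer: 390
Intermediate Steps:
M(a, Z) = -39 (M(a, Z) = 3*(-13) = -39)
M(16, 17)*(-5*x*1) = -39*(-5*2) = -(-390) = -39*(-10) = 390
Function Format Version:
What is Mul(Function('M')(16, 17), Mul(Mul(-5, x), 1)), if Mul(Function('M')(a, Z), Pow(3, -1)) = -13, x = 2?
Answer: 390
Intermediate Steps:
Function('M')(a, Z) = -39 (Function('M')(a, Z) = Mul(3, -13) = -39)
Mul(Function('M')(16, 17), Mul(Mul(-5, x), 1)) = Mul(-39, Mul(Mul(-5, 2), 1)) = Mul(-39, Mul(-10, 1)) = Mul(-39, -10) = 390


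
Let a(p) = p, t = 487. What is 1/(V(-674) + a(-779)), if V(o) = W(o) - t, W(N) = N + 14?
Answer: -1/1926 ≈ -0.00051921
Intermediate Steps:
W(N) = 14 + N
V(o) = -473 + o (V(o) = (14 + o) - 1*487 = (14 + o) - 487 = -473 + o)
1/(V(-674) + a(-779)) = 1/((-473 - 674) - 779) = 1/(-1147 - 779) = 1/(-1926) = -1/1926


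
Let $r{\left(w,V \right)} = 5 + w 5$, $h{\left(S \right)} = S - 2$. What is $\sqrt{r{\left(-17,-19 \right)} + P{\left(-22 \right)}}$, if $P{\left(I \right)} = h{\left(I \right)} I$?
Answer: $8 \sqrt{7} \approx 21.166$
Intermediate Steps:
$h{\left(S \right)} = -2 + S$
$r{\left(w,V \right)} = 5 + 5 w$
$P{\left(I \right)} = I \left(-2 + I\right)$ ($P{\left(I \right)} = \left(-2 + I\right) I = I \left(-2 + I\right)$)
$\sqrt{r{\left(-17,-19 \right)} + P{\left(-22 \right)}} = \sqrt{\left(5 + 5 \left(-17\right)\right) - 22 \left(-2 - 22\right)} = \sqrt{\left(5 - 85\right) - -528} = \sqrt{-80 + 528} = \sqrt{448} = 8 \sqrt{7}$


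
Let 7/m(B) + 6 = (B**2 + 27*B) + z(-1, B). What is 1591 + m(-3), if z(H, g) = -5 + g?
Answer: 136819/86 ≈ 1590.9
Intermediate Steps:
m(B) = 7/(-11 + B**2 + 28*B) (m(B) = 7/(-6 + ((B**2 + 27*B) + (-5 + B))) = 7/(-6 + (-5 + B**2 + 28*B)) = 7/(-11 + B**2 + 28*B))
1591 + m(-3) = 1591 + 7/(-11 + (-3)**2 + 28*(-3)) = 1591 + 7/(-11 + 9 - 84) = 1591 + 7/(-86) = 1591 + 7*(-1/86) = 1591 - 7/86 = 136819/86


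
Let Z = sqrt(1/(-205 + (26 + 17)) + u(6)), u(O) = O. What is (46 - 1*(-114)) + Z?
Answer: 160 + sqrt(1942)/18 ≈ 162.45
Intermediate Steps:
Z = sqrt(1942)/18 (Z = sqrt(1/(-205 + (26 + 17)) + 6) = sqrt(1/(-205 + 43) + 6) = sqrt(1/(-162) + 6) = sqrt(-1/162 + 6) = sqrt(971/162) = sqrt(1942)/18 ≈ 2.4482)
(46 - 1*(-114)) + Z = (46 - 1*(-114)) + sqrt(1942)/18 = (46 + 114) + sqrt(1942)/18 = 160 + sqrt(1942)/18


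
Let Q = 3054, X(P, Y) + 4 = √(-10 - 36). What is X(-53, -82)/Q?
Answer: -2/1527 + I*√46/3054 ≈ -0.0013098 + 0.0022208*I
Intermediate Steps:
X(P, Y) = -4 + I*√46 (X(P, Y) = -4 + √(-10 - 36) = -4 + √(-46) = -4 + I*√46)
X(-53, -82)/Q = (-4 + I*√46)/3054 = (-4 + I*√46)*(1/3054) = -2/1527 + I*√46/3054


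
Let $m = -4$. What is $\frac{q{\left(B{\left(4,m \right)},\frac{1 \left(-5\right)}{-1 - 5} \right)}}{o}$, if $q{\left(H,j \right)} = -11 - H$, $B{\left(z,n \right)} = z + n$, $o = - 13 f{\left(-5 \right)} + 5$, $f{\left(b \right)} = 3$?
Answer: $\frac{11}{34} \approx 0.32353$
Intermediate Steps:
$o = -34$ ($o = \left(-13\right) 3 + 5 = -39 + 5 = -34$)
$B{\left(z,n \right)} = n + z$
$\frac{q{\left(B{\left(4,m \right)},\frac{1 \left(-5\right)}{-1 - 5} \right)}}{o} = \frac{-11 - \left(-4 + 4\right)}{-34} = \left(-11 - 0\right) \left(- \frac{1}{34}\right) = \left(-11 + 0\right) \left(- \frac{1}{34}\right) = \left(-11\right) \left(- \frac{1}{34}\right) = \frac{11}{34}$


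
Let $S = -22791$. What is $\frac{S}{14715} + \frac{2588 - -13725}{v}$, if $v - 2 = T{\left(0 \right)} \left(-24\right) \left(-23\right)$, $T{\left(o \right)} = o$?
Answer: $\frac{80000071}{9810} \approx 8155.0$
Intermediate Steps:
$v = 2$ ($v = 2 + 0 \left(-24\right) \left(-23\right) = 2 + 0 \left(-23\right) = 2 + 0 = 2$)
$\frac{S}{14715} + \frac{2588 - -13725}{v} = - \frac{22791}{14715} + \frac{2588 - -13725}{2} = \left(-22791\right) \frac{1}{14715} + \left(2588 + 13725\right) \frac{1}{2} = - \frac{7597}{4905} + 16313 \cdot \frac{1}{2} = - \frac{7597}{4905} + \frac{16313}{2} = \frac{80000071}{9810}$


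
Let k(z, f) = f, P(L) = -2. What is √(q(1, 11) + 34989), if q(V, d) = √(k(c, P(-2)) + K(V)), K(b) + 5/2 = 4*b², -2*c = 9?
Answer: √(139956 + 2*I*√2)/2 ≈ 187.05 + 0.0018901*I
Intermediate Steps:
c = -9/2 (c = -½*9 = -9/2 ≈ -4.5000)
K(b) = -5/2 + 4*b²
q(V, d) = √(-9/2 + 4*V²) (q(V, d) = √(-2 + (-5/2 + 4*V²)) = √(-9/2 + 4*V²))
√(q(1, 11) + 34989) = √(√(-18 + 16*1²)/2 + 34989) = √(√(-18 + 16*1)/2 + 34989) = √(√(-18 + 16)/2 + 34989) = √(√(-2)/2 + 34989) = √((I*√2)/2 + 34989) = √(I*√2/2 + 34989) = √(34989 + I*√2/2)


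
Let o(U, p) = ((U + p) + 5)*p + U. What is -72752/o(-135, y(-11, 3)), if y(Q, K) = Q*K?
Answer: -18188/1311 ≈ -13.873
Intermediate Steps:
y(Q, K) = K*Q
o(U, p) = U + p*(5 + U + p) (o(U, p) = (5 + U + p)*p + U = p*(5 + U + p) + U = U + p*(5 + U + p))
-72752/o(-135, y(-11, 3)) = -72752/(-135 + (3*(-11))² + 5*(3*(-11)) - 405*(-11)) = -72752/(-135 + (-33)² + 5*(-33) - 135*(-33)) = -72752/(-135 + 1089 - 165 + 4455) = -72752/5244 = -72752*1/5244 = -18188/1311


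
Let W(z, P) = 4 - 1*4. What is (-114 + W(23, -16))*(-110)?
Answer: 12540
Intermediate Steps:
W(z, P) = 0 (W(z, P) = 4 - 4 = 0)
(-114 + W(23, -16))*(-110) = (-114 + 0)*(-110) = -114*(-110) = 12540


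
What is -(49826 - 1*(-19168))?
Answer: -68994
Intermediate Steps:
-(49826 - 1*(-19168)) = -(49826 + 19168) = -1*68994 = -68994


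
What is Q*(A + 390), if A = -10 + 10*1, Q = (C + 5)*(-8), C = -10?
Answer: 15600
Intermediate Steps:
Q = 40 (Q = (-10 + 5)*(-8) = -5*(-8) = 40)
A = 0 (A = -10 + 10 = 0)
Q*(A + 390) = 40*(0 + 390) = 40*390 = 15600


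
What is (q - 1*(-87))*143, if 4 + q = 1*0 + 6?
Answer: 12727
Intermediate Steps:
q = 2 (q = -4 + (1*0 + 6) = -4 + (0 + 6) = -4 + 6 = 2)
(q - 1*(-87))*143 = (2 - 1*(-87))*143 = (2 + 87)*143 = 89*143 = 12727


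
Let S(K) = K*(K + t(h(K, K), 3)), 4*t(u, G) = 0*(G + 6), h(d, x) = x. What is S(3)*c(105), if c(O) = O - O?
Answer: 0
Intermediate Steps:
c(O) = 0
t(u, G) = 0 (t(u, G) = (0*(G + 6))/4 = (0*(6 + G))/4 = (1/4)*0 = 0)
S(K) = K**2 (S(K) = K*(K + 0) = K*K = K**2)
S(3)*c(105) = 3**2*0 = 9*0 = 0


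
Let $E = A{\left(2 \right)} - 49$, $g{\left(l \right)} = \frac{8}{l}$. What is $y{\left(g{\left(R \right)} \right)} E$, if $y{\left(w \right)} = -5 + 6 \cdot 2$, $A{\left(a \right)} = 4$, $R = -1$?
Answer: $-315$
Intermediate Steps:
$y{\left(w \right)} = 7$ ($y{\left(w \right)} = -5 + 12 = 7$)
$E = -45$ ($E = 4 - 49 = -45$)
$y{\left(g{\left(R \right)} \right)} E = 7 \left(-45\right) = -315$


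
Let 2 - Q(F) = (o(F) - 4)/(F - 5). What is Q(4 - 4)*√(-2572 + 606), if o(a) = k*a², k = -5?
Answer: 6*I*√1966/5 ≈ 53.208*I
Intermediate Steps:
o(a) = -5*a²
Q(F) = 2 - (-4 - 5*F²)/(-5 + F) (Q(F) = 2 - (-5*F² - 4)/(F - 5) = 2 - (-4 - 5*F²)/(-5 + F))
Q(4 - 4)*√(-2572 + 606) = ((-6 + 2*(4 - 4) + 5*(4 - 4)²)/(-5 + (4 - 4)))*√(-2572 + 606) = ((-6 + 2*0 + 5*0²)/(-5 + 0))*√(-1966) = ((-6 + 0 + 5*0)/(-5))*(I*√1966) = (-(-6 + 0 + 0)/5)*(I*√1966) = (-⅕*(-6))*(I*√1966) = 6*(I*√1966)/5 = 6*I*√1966/5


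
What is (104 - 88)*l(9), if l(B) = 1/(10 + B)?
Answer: 16/19 ≈ 0.84210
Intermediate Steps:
(104 - 88)*l(9) = (104 - 88)/(10 + 9) = 16/19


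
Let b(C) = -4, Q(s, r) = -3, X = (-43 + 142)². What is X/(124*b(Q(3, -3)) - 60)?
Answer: -9801/556 ≈ -17.628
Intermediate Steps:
X = 9801 (X = 99² = 9801)
X/(124*b(Q(3, -3)) - 60) = 9801/(124*(-4) - 60) = 9801/(-496 - 60) = 9801/(-556) = 9801*(-1/556) = -9801/556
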